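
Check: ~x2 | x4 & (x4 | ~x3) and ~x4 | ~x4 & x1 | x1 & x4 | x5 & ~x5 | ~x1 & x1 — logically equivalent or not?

E1: ~x2 | x4 & (x4 | ~x3)
    = ~x2 | x4
E2: ~x4 | ~x4 & x1 | x1 & x4 | x5 & ~x5 | ~x1 & x1
    = ~x4 | ~x4 & x1 | x1 & x4 | ~x1 & x1
    = ~x4 | ~x4 & x1 | x1 & x4
    = ~x4 | x1
These differ: at x1=0, x2=1, x3=0, x4=0, x5=0, E1 = 0 but E2 = 1.

No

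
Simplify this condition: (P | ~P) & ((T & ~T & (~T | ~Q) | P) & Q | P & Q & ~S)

P & Q

(P | ~P) & ((T & ~T & (~T | ~Q) | P) & Q | P & Q & ~S)
= (P | ~P) & ((T & ~T | P) & Q | P & Q & ~S)   — absorption
= (P | ~P) & (P & Q | P & Q & ~S)   — complement / identity
= (P | ~P) & P & Q   — absorption
= P & Q   — complement / identity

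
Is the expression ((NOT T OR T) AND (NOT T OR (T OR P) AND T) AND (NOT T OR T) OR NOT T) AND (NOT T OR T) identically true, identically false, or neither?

((NOT T OR T) AND (NOT T OR (T OR P) AND T) AND (NOT T OR T) OR NOT T) AND (NOT T OR T)
= (NOT T OR T) AND (NOT T OR (T OR P) AND T) AND (NOT T OR T) AND T OR NOT T
= (NOT T OR T) AND (NOT T OR T) AND (NOT T OR T) AND T OR NOT T
= (NOT T OR T) AND (NOT T OR T) AND T OR NOT T
= (NOT T OR T) AND T OR NOT T
= T OR NOT T
= TRUE

identically true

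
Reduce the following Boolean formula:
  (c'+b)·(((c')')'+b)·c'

(c'+b)·(((c')')'+b)·c'
= (c'+b)·(c'+b)·c'   [double negation]
= (c'+b)·c'   [idempotence]
= c'   [absorption]

c'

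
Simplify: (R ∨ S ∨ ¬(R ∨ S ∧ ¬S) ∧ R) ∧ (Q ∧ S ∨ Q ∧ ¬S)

(R ∨ S ∨ ¬(R ∨ S ∧ ¬S) ∧ R) ∧ (Q ∧ S ∨ Q ∧ ¬S)
= (R ∨ S ∨ ¬(R ∨ S ∧ ¬S) ∧ R) ∧ Q   (distribution)
= (R ∨ S ∨ ¬R ∧ R) ∧ Q   (complement / identity)
= (R ∨ S) ∧ Q   (complement / identity)

(R ∨ S) ∧ Q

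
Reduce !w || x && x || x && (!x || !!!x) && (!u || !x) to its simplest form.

!w || x && x || x && (!x || !!!x) && (!u || !x)
= !w || x && x || x && (!x || !x) && (!u || !x)   [double negation]
= !w || x && x || x && (!x || !x && !u)   [distribution]
= !w || x && x || x && !x   [absorption]
= !w || x   [distribution]

!w || x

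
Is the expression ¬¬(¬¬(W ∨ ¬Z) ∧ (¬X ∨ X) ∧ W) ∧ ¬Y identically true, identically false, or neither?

¬¬(¬¬(W ∨ ¬Z) ∧ (¬X ∨ X) ∧ W) ∧ ¬Y
= ¬¬((W ∨ ¬Z) ∧ (¬X ∨ X) ∧ W) ∧ ¬Y
= (W ∨ ¬Z) ∧ (¬X ∨ X) ∧ W ∧ ¬Y
= (W ∨ ¬Z) ∧ W ∧ ¬Y
= W ∧ ¬Y
This depends on W, Y, so it is not a constant.

neither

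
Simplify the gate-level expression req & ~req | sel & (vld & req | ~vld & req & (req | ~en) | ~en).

sel & (req | ~en)

req & ~req | sel & (vld & req | ~vld & req & (req | ~en) | ~en)
= req & ~req | sel & (vld & req | ~vld & req | ~en)
= sel & (vld & req | ~vld & req | ~en)
= sel & (req | ~en)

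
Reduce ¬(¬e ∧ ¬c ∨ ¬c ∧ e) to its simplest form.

¬(¬e ∧ ¬c ∨ ¬c ∧ e)
= ¬¬c
= c

c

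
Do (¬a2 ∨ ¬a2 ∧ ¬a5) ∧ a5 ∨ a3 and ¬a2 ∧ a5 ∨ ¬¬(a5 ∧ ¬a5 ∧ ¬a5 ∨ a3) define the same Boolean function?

E1: (¬a2 ∨ ¬a2 ∧ ¬a5) ∧ a5 ∨ a3
    = ¬a2 ∧ a5 ∨ a3   — absorption
E2: ¬a2 ∧ a5 ∨ ¬¬(a5 ∧ ¬a5 ∧ ¬a5 ∨ a3)
    = ¬a2 ∧ a5 ∨ ¬¬(a5 ∧ ¬a5 ∨ a3)   — idempotence
    = ¬a2 ∧ a5 ∨ a5 ∧ ¬a5 ∨ a3   — double negation
    = ¬a2 ∧ a5 ∨ a3   — complement / identity
Both reduce to ¬a2 ∧ a5 ∨ a3, so they are equivalent.

Yes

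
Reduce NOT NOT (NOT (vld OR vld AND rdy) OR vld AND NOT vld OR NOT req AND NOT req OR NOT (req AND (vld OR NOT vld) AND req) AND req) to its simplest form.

NOT NOT (NOT (vld OR vld AND rdy) OR vld AND NOT vld OR NOT req AND NOT req OR NOT (req AND (vld OR NOT vld) AND req) AND req)
= NOT NOT (NOT (vld OR vld AND rdy) OR NOT req AND NOT req OR NOT (req AND (vld OR NOT vld) AND req) AND req)   [complement / identity]
= NOT NOT (NOT (vld OR vld AND rdy) OR NOT req AND NOT req OR NOT (req AND req) AND req)   [complement / identity]
= NOT (vld OR vld AND rdy) OR NOT req AND NOT req OR NOT (req AND req) AND req   [double negation]
= NOT (vld OR vld AND rdy) OR NOT req AND NOT req OR NOT req AND req   [idempotence]
= NOT (vld OR vld AND rdy) OR NOT req   [distribution]
= NOT vld OR NOT req   [absorption]

NOT vld OR NOT req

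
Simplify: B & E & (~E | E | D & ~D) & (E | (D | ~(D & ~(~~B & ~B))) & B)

B & E & (~E | E | D & ~D) & (E | (D | ~(D & ~(~~B & ~B))) & B)
= B & E & (~E | E | D & ~D) & (E | (D | ~(D & (~B | B))) & B)   [De Morgan]
= B & E & (~E | E | D & ~D) & (E | (D | ~D) & B)   [complement / identity]
= B & E & (~E | E | D & ~D) & (E | B)   [complement / identity]
= B & E & (~E | E) & (E | B)   [complement / identity]
= B & E & (E | B)   [complement / identity]
= B & E   [absorption]

B & E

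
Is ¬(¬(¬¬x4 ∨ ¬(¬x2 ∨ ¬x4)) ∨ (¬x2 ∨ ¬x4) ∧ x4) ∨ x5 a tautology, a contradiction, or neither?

neither

¬(¬(¬¬x4 ∨ ¬(¬x2 ∨ ¬x4)) ∨ (¬x2 ∨ ¬x4) ∧ x4) ∨ x5
= ¬(¬x4 ∧ (¬x2 ∨ ¬x4) ∨ (¬x2 ∨ ¬x4) ∧ x4) ∨ x5   [De Morgan]
= ¬(¬x2 ∨ ¬x4) ∨ x5   [distribution]
= x2 ∧ x4 ∨ x5   [De Morgan]
This depends on x2, x4, x5, so it is not a constant.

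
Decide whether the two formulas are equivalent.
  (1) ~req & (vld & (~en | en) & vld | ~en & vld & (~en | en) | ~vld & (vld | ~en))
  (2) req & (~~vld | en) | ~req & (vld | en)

No

E1: ~req & (vld & (~en | en) & vld | ~en & vld & (~en | en) | ~vld & (vld | ~en))
    = ~req & ((vld | ~en) & vld & (~en | en) | ~vld & (vld | ~en))
    = ~req & ((vld | ~en) & vld | ~vld & (vld | ~en))
    = ~req & (vld | ~en)
E2: req & (~~vld | en) | ~req & (vld | en)
    = req & (vld | en) | ~req & (vld | en)
    = vld | en
These differ: at en=1, req=1, vld=1, E1 = 0 but E2 = 1.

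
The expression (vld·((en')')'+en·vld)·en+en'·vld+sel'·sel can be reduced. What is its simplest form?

vld

(vld·((en')')'+en·vld)·en+en'·vld+sel'·sel
= (vld·((en')')'+en·vld)·en+en'·vld
= (vld·en'+en·vld)·en+en'·vld
= vld·en+en'·vld
= vld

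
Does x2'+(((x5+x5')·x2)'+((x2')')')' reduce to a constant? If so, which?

yes, True

x2'+(((x5+x5')·x2)'+((x2')')')'
= x2'+(x2'+((x2')')')'
= x2'+(x2'+x2')'
= x2'+(x2')'
= x2'+x2
= 1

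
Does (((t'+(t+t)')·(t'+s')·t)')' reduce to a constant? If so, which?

yes, False

(((t'+(t+t)')·(t'+s')·t)')'
= (((t'+t')·(t'+s')·t)')'
= ((t'·(t'+s')·t)')'
= ((t'·t)')'
= t'·t
= 0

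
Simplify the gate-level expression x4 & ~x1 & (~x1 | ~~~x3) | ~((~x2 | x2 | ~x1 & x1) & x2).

x4 & ~x1 & (~x1 | ~~~x3) | ~((~x2 | x2 | ~x1 & x1) & x2)
= x4 & ~x1 & (~x1 | ~~~x3) | ~((~x2 | x2) & x2)   — complement / identity
= x4 & ~x1 & (~x1 | ~x3) | ~((~x2 | x2) & x2)   — double negation
= x4 & ~x1 & (~x1 | ~x3) | ~x2   — complement / identity
= x4 & ~x1 | ~x2   — absorption

x4 & ~x1 | ~x2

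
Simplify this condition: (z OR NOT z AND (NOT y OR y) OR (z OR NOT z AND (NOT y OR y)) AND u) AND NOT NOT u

(z OR NOT z AND (NOT y OR y) OR (z OR NOT z AND (NOT y OR y)) AND u) AND NOT NOT u
= (z OR NOT z AND (NOT y OR y)) AND NOT NOT u   (absorption)
= (z OR NOT z) AND NOT NOT u   (complement / identity)
= (z OR NOT z) AND u   (double negation)
= u   (complement / identity)

u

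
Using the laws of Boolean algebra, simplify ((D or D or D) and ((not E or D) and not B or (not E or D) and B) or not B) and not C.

((D or D or D) and ((not E or D) and not B or (not E or D) and B) or not B) and not C
= ((D or D) and ((not E or D) and not B or (not E or D) and B) or not B) and not C   (idempotence)
= ((D or D) and (not E or D) or not B) and not C   (distribution)
= (D or D and not E or not B) and not C   (distribution)
= (D or not B) and not C   (absorption)

(D or not B) and not C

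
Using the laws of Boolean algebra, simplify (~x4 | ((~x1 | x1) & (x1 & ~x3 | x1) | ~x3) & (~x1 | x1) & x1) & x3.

(~x4 | ((~x1 | x1) & (x1 & ~x3 | x1) | ~x3) & (~x1 | x1) & x1) & x3
= (~x4 | ((~x1 | x1) & x1 | ~x3) & (~x1 | x1) & x1) & x3   [absorption]
= (~x4 | (~x1 | x1) & x1) & x3   [absorption]
= (~x4 | x1) & x3   [complement / identity]

(~x4 | x1) & x3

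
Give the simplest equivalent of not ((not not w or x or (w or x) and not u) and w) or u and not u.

not ((not not w or x or (w or x) and not u) and w) or u and not u
= not ((not not w or x or (w or x) and not u) and w)
= not ((w or x or (w or x) and not u) and w)
= not ((w or x) and w)
= not w

not w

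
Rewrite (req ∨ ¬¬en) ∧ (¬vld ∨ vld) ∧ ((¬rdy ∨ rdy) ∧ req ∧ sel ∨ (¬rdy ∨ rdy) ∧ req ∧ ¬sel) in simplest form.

req

(req ∨ ¬¬en) ∧ (¬vld ∨ vld) ∧ ((¬rdy ∨ rdy) ∧ req ∧ sel ∨ (¬rdy ∨ rdy) ∧ req ∧ ¬sel)
= (req ∨ ¬¬en) ∧ (¬vld ∨ vld) ∧ (¬rdy ∨ rdy) ∧ req   — distribution
= (req ∨ en) ∧ (¬vld ∨ vld) ∧ (¬rdy ∨ rdy) ∧ req   — double negation
= (req ∨ en) ∧ (¬vld ∨ vld) ∧ req   — complement / identity
= (req ∨ en) ∧ req   — complement / identity
= req   — absorption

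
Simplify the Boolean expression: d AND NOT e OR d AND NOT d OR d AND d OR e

d AND NOT e OR d AND NOT d OR d AND d OR e
= d AND NOT e OR d OR e   (distribution)
= d OR e   (absorption)

d OR e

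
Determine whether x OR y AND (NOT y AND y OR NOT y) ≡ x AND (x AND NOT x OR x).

E1: x OR y AND (NOT y AND y OR NOT y)
    = x OR y AND NOT y   (complement / identity)
    = x   (complement / identity)
E2: x AND (x AND NOT x OR x)
    = x AND x   (complement / identity)
    = x   (idempotence)
Both reduce to x, so they are equivalent.

Yes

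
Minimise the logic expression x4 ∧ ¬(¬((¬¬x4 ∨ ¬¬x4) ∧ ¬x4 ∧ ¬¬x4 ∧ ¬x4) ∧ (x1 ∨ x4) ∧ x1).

x4 ∧ ¬x1

x4 ∧ ¬(¬((¬¬x4 ∨ ¬¬x4) ∧ ¬x4 ∧ ¬¬x4 ∧ ¬x4) ∧ (x1 ∨ x4) ∧ x1)
= x4 ∧ ¬(¬((¬¬x4 ∨ ¬¬x4) ∧ ¬x4 ∧ ¬¬x4 ∧ ¬x4) ∧ x1)   (absorption)
= x4 ∧ ¬(¬(¬¬x4 ∧ ¬x4 ∧ ¬¬x4 ∧ ¬x4) ∧ x1)   (idempotence)
= x4 ∧ ¬(¬(¬¬x4 ∧ ¬x4) ∧ x1)   (idempotence)
= x4 ∧ ¬((¬x4 ∨ x4) ∧ x1)   (De Morgan)
= x4 ∧ ¬x1   (complement / identity)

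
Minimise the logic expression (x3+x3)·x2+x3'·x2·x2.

x2

(x3+x3)·x2+x3'·x2·x2
= x3·x2+x3'·x2·x2
= x3·x2+x3'·x2
= x2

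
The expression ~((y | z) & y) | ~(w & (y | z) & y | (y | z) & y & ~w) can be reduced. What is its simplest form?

~((y | z) & y) | ~(w & (y | z) & y | (y | z) & y & ~w)
= ~((y | z) & y) | ~((y | z) & y)   (distribution)
= ~((y | z) & y)   (idempotence)
= ~y   (absorption)

~y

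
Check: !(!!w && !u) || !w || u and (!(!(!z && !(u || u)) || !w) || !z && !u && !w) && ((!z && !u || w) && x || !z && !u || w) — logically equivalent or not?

No

E1: !(!!w && !u) || !w || u
    = !w || u || !w || u   — De Morgan
    = !w || u   — idempotence
E2: (!(!(!z && !(u || u)) || !w) || !z && !u && !w) && ((!z && !u || w) && x || !z && !u || w)
    = (!z && !(u || u) && w || !z && !u && !w) && ((!z && !u || w) && x || !z && !u || w)   — De Morgan
    = (!z && !(u || u) && w || !z && !u && !w) && (!z && !u || w)   — absorption
    = (!z && !u && w || !z && !u && !w) && (!z && !u || w)   — idempotence
    = !z && !u && (!z && !u || w)   — distribution
    = !z && !u   — absorption
These differ: at u=1, w=0, x=0, z=1, E1 = 1 but E2 = 0.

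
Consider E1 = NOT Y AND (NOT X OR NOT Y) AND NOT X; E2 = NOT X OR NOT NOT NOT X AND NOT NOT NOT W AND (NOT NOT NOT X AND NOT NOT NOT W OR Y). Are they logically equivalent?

E1: NOT Y AND (NOT X OR NOT Y) AND NOT X
    = NOT Y AND NOT X   (absorption)
E2: NOT X OR NOT NOT NOT X AND NOT NOT NOT W AND (NOT NOT NOT X AND NOT NOT NOT W OR Y)
    = NOT X OR NOT NOT NOT X AND NOT NOT NOT W   (absorption)
    = NOT X OR NOT X AND NOT NOT NOT W   (double negation)
    = NOT X OR NOT X AND NOT W   (double negation)
    = NOT X   (absorption)
These differ: at W=0, X=0, Y=1, E1 = 0 but E2 = 1.

No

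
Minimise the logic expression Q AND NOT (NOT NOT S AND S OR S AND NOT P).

Q AND NOT (NOT NOT S AND S OR S AND NOT P)
= Q AND NOT ((NOT NOT S OR NOT P) AND S)   (distribution)
= Q AND NOT ((S OR NOT P) AND S)   (double negation)
= Q AND NOT S   (absorption)

Q AND NOT S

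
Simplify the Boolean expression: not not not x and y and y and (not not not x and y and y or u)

not x and y

not not not x and y and y and (not not not x and y and y or u)
= not not not x and y and y   [absorption]
= not x and y and y   [double negation]
= not x and y   [idempotence]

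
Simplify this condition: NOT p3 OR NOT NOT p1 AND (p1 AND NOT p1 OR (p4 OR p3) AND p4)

NOT p3 OR p1 AND p4

NOT p3 OR NOT NOT p1 AND (p1 AND NOT p1 OR (p4 OR p3) AND p4)
= NOT p3 OR NOT NOT p1 AND (p1 AND NOT p1 OR p4)   (absorption)
= NOT p3 OR p1 AND (p1 AND NOT p1 OR p4)   (double negation)
= NOT p3 OR p1 AND p4   (complement / identity)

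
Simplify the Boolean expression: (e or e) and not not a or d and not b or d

(e or e) and not not a or d and not b or d
= (e or e) and not not a or d
= (e or e) and a or d
= e and a or d

e and a or d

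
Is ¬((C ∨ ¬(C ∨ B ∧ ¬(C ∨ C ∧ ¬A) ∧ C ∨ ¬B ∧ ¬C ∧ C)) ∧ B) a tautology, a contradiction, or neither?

¬((C ∨ ¬(C ∨ B ∧ ¬(C ∨ C ∧ ¬A) ∧ C ∨ ¬B ∧ ¬C ∧ C)) ∧ B)
= ¬((C ∨ ¬(C ∨ B ∧ ¬C ∧ C ∨ ¬B ∧ ¬C ∧ C)) ∧ B)   [absorption]
= ¬((C ∨ ¬(C ∨ ¬C ∧ C)) ∧ B)   [distribution]
= ¬((C ∨ ¬C) ∧ B)   [complement / identity]
= ¬B   [complement / identity]
This depends on B, so it is not a constant.

neither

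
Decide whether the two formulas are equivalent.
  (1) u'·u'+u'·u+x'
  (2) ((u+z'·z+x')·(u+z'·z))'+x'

Yes

E1: u'·u'+u'·u+x'
    = u'+x'   — distribution
E2: ((u+z'·z+x')·(u+z'·z))'+x'
    = (u+z'·z)'+x'   — absorption
    = u'+x'   — complement / identity
Both reduce to u'+x', so they are equivalent.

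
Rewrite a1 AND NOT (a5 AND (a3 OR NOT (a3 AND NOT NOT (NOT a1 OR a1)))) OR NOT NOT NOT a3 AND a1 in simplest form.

(NOT a5 OR NOT a3) AND a1

a1 AND NOT (a5 AND (a3 OR NOT (a3 AND NOT NOT (NOT a1 OR a1)))) OR NOT NOT NOT a3 AND a1
= a1 AND NOT (a5 AND (a3 OR NOT (a3 AND (NOT a1 OR a1)))) OR NOT NOT NOT a3 AND a1   (double negation)
= a1 AND NOT (a5 AND (a3 OR NOT a3)) OR NOT NOT NOT a3 AND a1   (complement / identity)
= (NOT (a5 AND (a3 OR NOT a3)) OR NOT NOT NOT a3) AND a1   (distribution)
= (NOT a5 OR NOT NOT NOT a3) AND a1   (complement / identity)
= (NOT a5 OR NOT a3) AND a1   (double negation)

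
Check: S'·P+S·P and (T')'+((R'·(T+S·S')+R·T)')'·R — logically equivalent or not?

E1: S'·P+S·P
    = P
E2: (T')'+((R'·(T+S·S')+R·T)')'·R
    = (T')'+((R'·T+R·T)')'·R
    = (T')'+(T')'·R
    = (T')'
    = T
These differ: at P=0, R=0, S=0, T=1, E1 = 0 but E2 = 1.

No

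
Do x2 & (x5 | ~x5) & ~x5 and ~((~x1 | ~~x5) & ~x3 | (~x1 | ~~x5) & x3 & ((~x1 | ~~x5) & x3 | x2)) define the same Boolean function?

E1: x2 & (x5 | ~x5) & ~x5
    = x2 & ~x5   (complement / identity)
E2: ~((~x1 | ~~x5) & ~x3 | (~x1 | ~~x5) & x3 & ((~x1 | ~~x5) & x3 | x2))
    = ~((~x1 | ~~x5) & ~x3 | (~x1 | ~~x5) & x3)   (absorption)
    = ~(~x1 | ~~x5)   (distribution)
    = x1 & ~x5   (De Morgan)
These differ: at x1=1, x2=0, x3=0, x5=0, E1 = 0 but E2 = 1.

No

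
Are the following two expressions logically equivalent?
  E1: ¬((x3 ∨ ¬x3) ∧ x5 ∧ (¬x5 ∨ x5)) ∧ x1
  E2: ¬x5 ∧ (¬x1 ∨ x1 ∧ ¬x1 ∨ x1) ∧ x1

Yes

E1: ¬((x3 ∨ ¬x3) ∧ x5 ∧ (¬x5 ∨ x5)) ∧ x1
    = ¬((x3 ∨ ¬x3) ∧ x5) ∧ x1
    = ¬x5 ∧ x1
E2: ¬x5 ∧ (¬x1 ∨ x1 ∧ ¬x1 ∨ x1) ∧ x1
    = ¬x5 ∧ (¬x1 ∨ x1) ∧ x1
    = ¬x5 ∧ x1
Both reduce to ¬x5 ∧ x1, so they are equivalent.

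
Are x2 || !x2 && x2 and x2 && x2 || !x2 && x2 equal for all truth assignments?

E1: x2 || !x2 && x2
    = x2
E2: x2 && x2 || !x2 && x2
    = x2
Both reduce to x2, so they are equivalent.

Yes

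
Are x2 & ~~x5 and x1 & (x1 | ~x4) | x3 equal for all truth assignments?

No

E1: x2 & ~~x5
    = x2 & x5   [double negation]
E2: x1 & (x1 | ~x4) | x3
    = x1 | x3   [absorption]
These differ: at x1=1, x2=0, x3=1, x4=0, x5=0, E1 = 0 but E2 = 1.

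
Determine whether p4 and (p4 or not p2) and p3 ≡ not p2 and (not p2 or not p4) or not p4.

E1: p4 and (p4 or not p2) and p3
    = p4 and p3   [absorption]
E2: not p2 and (not p2 or not p4) or not p4
    = not p2 or not p4   [absorption]
These differ: at p2=0, p3=0, p4=0, E1 = 0 but E2 = 1.

No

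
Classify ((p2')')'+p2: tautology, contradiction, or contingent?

tautology

((p2')')'+p2
= p2'+p2   [double negation]
= 1   [complement]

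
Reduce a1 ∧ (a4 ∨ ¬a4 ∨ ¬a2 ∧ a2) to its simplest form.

a1 ∧ (a4 ∨ ¬a4 ∨ ¬a2 ∧ a2)
= a1 ∧ (a4 ∨ ¬a4)   (complement / identity)
= a1   (complement / identity)

a1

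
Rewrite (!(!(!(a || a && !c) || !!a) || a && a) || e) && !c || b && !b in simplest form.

(!(!(!(a || a && !c) || !!a) || a && a) || e) && !c || b && !b
= (!(!(!(a || a && !c) || !!a) || a && a) || e) && !c   [complement / identity]
= (!(!(!a || !!a) || a && a) || e) && !c   [absorption]
= (!(a && !a || a && a) || e) && !c   [De Morgan]
= (!a || e) && !c   [distribution]

(!a || e) && !c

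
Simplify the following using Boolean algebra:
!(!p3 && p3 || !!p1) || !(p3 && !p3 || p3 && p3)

!p1 || !p3

!(!p3 && p3 || !!p1) || !(p3 && !p3 || p3 && p3)
= !(!p3 && p3 || !!p1) || !p3   (distribution)
= !(!p3 && p3 || p1) || !p3   (double negation)
= !p1 || !p3   (complement / identity)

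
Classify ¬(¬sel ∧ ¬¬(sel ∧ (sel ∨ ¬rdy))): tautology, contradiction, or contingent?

tautology

¬(¬sel ∧ ¬¬(sel ∧ (sel ∨ ¬rdy)))
= ¬(¬sel ∧ ¬¬sel)   [absorption]
= sel ∨ ¬sel   [De Morgan]
= True   [complement]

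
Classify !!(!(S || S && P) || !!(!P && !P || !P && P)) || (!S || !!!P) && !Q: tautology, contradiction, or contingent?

!!(!(S || S && P) || !!(!P && !P || !P && P)) || (!S || !!!P) && !Q
= !!(!S || !!(!P && !P || !P && P)) || (!S || !!!P) && !Q   — absorption
= !S || !!(!P && !P || !P && P) || (!S || !!!P) && !Q   — double negation
= !S || !!!P || (!S || !!!P) && !Q   — distribution
= !S || !!!P   — absorption
= !S || !P   — double negation
This depends on P, S, so it is not a constant.

contingent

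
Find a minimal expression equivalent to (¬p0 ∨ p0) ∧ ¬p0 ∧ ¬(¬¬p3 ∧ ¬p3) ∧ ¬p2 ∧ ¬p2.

¬p0 ∧ ¬p2

(¬p0 ∨ p0) ∧ ¬p0 ∧ ¬(¬¬p3 ∧ ¬p3) ∧ ¬p2 ∧ ¬p2
= (¬p0 ∨ p0) ∧ ¬p0 ∧ (¬p3 ∨ p3) ∧ ¬p2 ∧ ¬p2   — De Morgan
= (¬p0 ∨ p0) ∧ ¬p0 ∧ (¬p3 ∨ p3) ∧ ¬p2   — idempotence
= ¬p0 ∧ (¬p3 ∨ p3) ∧ ¬p2   — complement / identity
= ¬p0 ∧ ¬p2   — complement / identity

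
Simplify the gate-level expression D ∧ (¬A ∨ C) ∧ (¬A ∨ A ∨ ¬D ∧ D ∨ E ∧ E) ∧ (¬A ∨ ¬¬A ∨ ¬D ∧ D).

D ∧ (¬A ∨ C) ∧ (¬A ∨ A ∨ ¬D ∧ D ∨ E ∧ E) ∧ (¬A ∨ ¬¬A ∨ ¬D ∧ D)
= D ∧ (¬A ∨ C) ∧ (¬A ∨ A ∨ ¬D ∧ D ∨ E) ∧ (¬A ∨ ¬¬A ∨ ¬D ∧ D)   — idempotence
= D ∧ (¬A ∨ C) ∧ (¬A ∨ A ∨ ¬D ∧ D ∨ E) ∧ (¬A ∨ A ∨ ¬D ∧ D)   — double negation
= D ∧ (¬A ∨ C) ∧ (¬A ∨ A ∨ ¬D ∧ D)   — absorption
= D ∧ (¬A ∨ C) ∧ (¬A ∨ A)   — complement / identity
= D ∧ (¬A ∨ C)   — complement / identity

D ∧ (¬A ∨ C)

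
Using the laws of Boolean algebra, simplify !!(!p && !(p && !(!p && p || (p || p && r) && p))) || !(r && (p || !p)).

!p || !r

!!(!p && !(p && !(!p && p || (p || p && r) && p))) || !(r && (p || !p))
= !!(!p && !(p && !(!p && p || p && p))) || !(r && (p || !p))   — absorption
= !(p || p && !(!p && p || p && p)) || !(r && (p || !p))   — De Morgan
= !(p || p && !p) || !(r && (p || !p))   — distribution
= !(p || p && !p) || !r   — complement / identity
= !p || !r   — complement / identity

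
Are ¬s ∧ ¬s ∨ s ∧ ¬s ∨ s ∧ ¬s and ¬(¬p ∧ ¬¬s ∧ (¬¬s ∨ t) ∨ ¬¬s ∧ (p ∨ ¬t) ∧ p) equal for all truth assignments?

Yes

E1: ¬s ∧ ¬s ∨ s ∧ ¬s ∨ s ∧ ¬s
    = ¬s ∧ ¬s ∨ s ∧ ¬s   (complement / identity)
    = ¬s   (distribution)
E2: ¬(¬p ∧ ¬¬s ∧ (¬¬s ∨ t) ∨ ¬¬s ∧ (p ∨ ¬t) ∧ p)
    = ¬(¬p ∧ ¬¬s ∨ ¬¬s ∧ (p ∨ ¬t) ∧ p)   (absorption)
    = ¬(¬p ∧ ¬¬s ∨ ¬¬s ∧ p)   (absorption)
    = ¬¬¬s   (distribution)
    = ¬s   (double negation)
Both reduce to ¬s, so they are equivalent.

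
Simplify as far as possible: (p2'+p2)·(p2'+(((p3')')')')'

(p2'+p2)·(p2'+(((p3')')')')'
= (p2'+p2)·p2·((p3')')'   [De Morgan]
= p2·((p3')')'   [complement / identity]
= p2·p3'   [double negation]

p2·p3'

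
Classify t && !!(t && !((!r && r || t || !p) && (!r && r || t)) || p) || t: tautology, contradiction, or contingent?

t && !!(t && !((!r && r || t || !p) && (!r && r || t)) || p) || t
= t && !!(t && !(!r && r || t) || p) || t   (absorption)
= t && (t && !(!r && r || t) || p) || t   (double negation)
= t && (t && !t || p) || t   (complement / identity)
= t && p || t   (complement / identity)
= t   (absorption)
This depends on t, so it is not a constant.

contingent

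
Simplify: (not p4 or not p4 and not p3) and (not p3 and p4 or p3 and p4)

False

(not p4 or not p4 and not p3) and (not p3 and p4 or p3 and p4)
= (not p4 or not p4 and not p3) and p4   (distribution)
= not p4 and p4   (absorption)
= False   (complement)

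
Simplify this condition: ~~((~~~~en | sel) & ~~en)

en

~~((~~~~en | sel) & ~~en)
= ~~((~~en | sel) & ~~en)
= ~~~~en
= ~~en
= en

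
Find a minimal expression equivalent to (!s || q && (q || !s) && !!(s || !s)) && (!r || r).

!s || q

(!s || q && (q || !s) && !!(s || !s)) && (!r || r)
= (!s || q && (q || !s) && (s || !s)) && (!r || r)
= (!s || q && (s || !s)) && (!r || r)
= (!s || q) && (!r || r)
= !s || q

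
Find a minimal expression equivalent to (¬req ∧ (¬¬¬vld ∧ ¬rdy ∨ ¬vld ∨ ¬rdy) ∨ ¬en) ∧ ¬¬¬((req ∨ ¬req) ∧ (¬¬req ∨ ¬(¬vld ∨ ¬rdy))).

¬req ∧ (¬vld ∨ ¬rdy)

(¬req ∧ (¬¬¬vld ∧ ¬rdy ∨ ¬vld ∨ ¬rdy) ∨ ¬en) ∧ ¬¬¬((req ∨ ¬req) ∧ (¬¬req ∨ ¬(¬vld ∨ ¬rdy)))
= (¬req ∧ (¬vld ∧ ¬rdy ∨ ¬vld ∨ ¬rdy) ∨ ¬en) ∧ ¬¬¬((req ∨ ¬req) ∧ (¬¬req ∨ ¬(¬vld ∨ ¬rdy)))   [double negation]
= (¬req ∧ (¬vld ∧ ¬rdy ∨ ¬vld ∨ ¬rdy) ∨ ¬en) ∧ ¬¬¬(¬¬req ∨ ¬(¬vld ∨ ¬rdy))   [complement / identity]
= (¬req ∧ (¬vld ∨ ¬rdy) ∨ ¬en) ∧ ¬¬¬(¬¬req ∨ ¬(¬vld ∨ ¬rdy))   [absorption]
= (¬req ∧ (¬vld ∨ ¬rdy) ∨ ¬en) ∧ ¬(¬¬req ∨ ¬(¬vld ∨ ¬rdy))   [double negation]
= (¬req ∧ (¬vld ∨ ¬rdy) ∨ ¬en) ∧ ¬req ∧ (¬vld ∨ ¬rdy)   [De Morgan]
= ¬req ∧ (¬vld ∨ ¬rdy)   [absorption]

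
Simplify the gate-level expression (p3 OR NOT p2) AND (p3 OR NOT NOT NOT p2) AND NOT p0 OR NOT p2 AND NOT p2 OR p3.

(p3 OR NOT p2) AND (p3 OR NOT NOT NOT p2) AND NOT p0 OR NOT p2 AND NOT p2 OR p3
= (NOT p2 AND NOT NOT NOT p2 OR p3) AND NOT p0 OR NOT p2 AND NOT p2 OR p3   (distribution)
= (NOT p2 AND NOT p2 OR p3) AND NOT p0 OR NOT p2 AND NOT p2 OR p3   (double negation)
= NOT p2 AND NOT p2 OR p3   (absorption)
= NOT p2 OR p3   (idempotence)

NOT p2 OR p3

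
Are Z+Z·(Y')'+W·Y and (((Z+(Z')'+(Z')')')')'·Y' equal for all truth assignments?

E1: Z+Z·(Y')'+W·Y
    = Z+Z·Y+W·Y
    = Z+W·Y
E2: (((Z+(Z')'+(Z')')')')'·Y'
    = (((Z+(Z')')')')'·Y'
    = (((Z+Z)')')'·Y'
    = ((Z')')'·Y'
    = Z'·Y'
These differ: at W=1, Y=1, Z=1, E1 = 1 but E2 = 0.

No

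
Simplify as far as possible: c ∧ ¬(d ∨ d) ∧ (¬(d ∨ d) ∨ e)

c ∧ ¬d

c ∧ ¬(d ∨ d) ∧ (¬(d ∨ d) ∨ e)
= c ∧ ¬(d ∨ d)
= c ∧ ¬d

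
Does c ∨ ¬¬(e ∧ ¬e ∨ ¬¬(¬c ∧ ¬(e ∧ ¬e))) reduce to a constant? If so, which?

c ∨ ¬¬(e ∧ ¬e ∨ ¬¬(¬c ∧ ¬(e ∧ ¬e)))
= c ∨ e ∧ ¬e ∨ ¬¬(¬c ∧ ¬(e ∧ ¬e))   (double negation)
= c ∨ e ∧ ¬e ∨ ¬(c ∨ e ∧ ¬e)   (De Morgan)
= c ∨ e ∧ ¬e ∨ ¬c   (complement / identity)
= c ∨ ¬c   (complement / identity)
= True   (complement)

yes, True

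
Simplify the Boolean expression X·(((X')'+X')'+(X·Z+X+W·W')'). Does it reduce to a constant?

0

X·(((X')'+X')'+(X·Z+X+W·W')')
= X·(X'·X+(X·Z+X+W·W')')   — De Morgan
= X·(X'·X+(X·Z+X)')   — complement / identity
= X·(X·Z+X)'   — complement / identity
= X·X'   — absorption
= 0   — complement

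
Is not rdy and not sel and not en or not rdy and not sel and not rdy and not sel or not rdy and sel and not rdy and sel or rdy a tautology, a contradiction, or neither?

not rdy and not sel and not en or not rdy and not sel and not rdy and not sel or not rdy and sel and not rdy and sel or rdy
= not rdy and not sel and not en or not rdy and not sel and not rdy and not sel or not rdy and sel or rdy   — idempotence
= not rdy and not sel and not en or not rdy and not sel or not rdy and sel or rdy   — idempotence
= not rdy and not sel or not rdy and sel or rdy   — absorption
= not rdy or rdy   — distribution
= True   — complement

tautology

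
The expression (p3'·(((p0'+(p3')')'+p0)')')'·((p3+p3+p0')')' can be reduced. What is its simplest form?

p3+p0'

(p3'·(((p0'+(p3')')'+p0)')')'·((p3+p3+p0')')'
= (p3'·((p0·p3'+p0)')')'·((p3+p3+p0')')'
= (p3'·((p0·p3'+p0)')')'·(p3+p3+p0')
= (p3+(p0·p3'+p0)')·(p3+p3+p0')
= (p3+p0')·(p3+p3+p0')
= (p3+p0')·(p3+p0')
= p3+p0'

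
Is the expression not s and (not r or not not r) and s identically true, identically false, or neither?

not s and (not r or not not r) and s
= not s and (not r or r) and s   (double negation)
= not s and s   (complement / identity)
= False   (complement)

identically false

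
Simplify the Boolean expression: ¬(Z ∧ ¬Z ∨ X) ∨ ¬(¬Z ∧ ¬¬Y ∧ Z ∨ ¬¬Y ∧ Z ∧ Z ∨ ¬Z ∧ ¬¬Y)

¬X ∨ ¬Y

¬(Z ∧ ¬Z ∨ X) ∨ ¬(¬Z ∧ ¬¬Y ∧ Z ∨ ¬¬Y ∧ Z ∧ Z ∨ ¬Z ∧ ¬¬Y)
= ¬X ∨ ¬(¬Z ∧ ¬¬Y ∧ Z ∨ ¬¬Y ∧ Z ∧ Z ∨ ¬Z ∧ ¬¬Y)   [complement / identity]
= ¬X ∨ ¬(¬¬Y ∧ Z ∨ ¬Z ∧ ¬¬Y)   [distribution]
= ¬X ∨ ¬¬¬Y   [distribution]
= ¬X ∨ ¬Y   [double negation]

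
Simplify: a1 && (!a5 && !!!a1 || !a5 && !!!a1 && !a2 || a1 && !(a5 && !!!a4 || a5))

a1 && (!a5 && !!!a1 || !a5 && !!!a1 && !a2 || a1 && !(a5 && !!!a4 || a5))
= a1 && (!a5 && !!!a1 || a1 && !(a5 && !!!a4 || a5))
= a1 && (!a5 && !a1 || a1 && !(a5 && !!!a4 || a5))
= a1 && (!a5 && !a1 || a1 && !(a5 && !a4 || a5))
= a1 && (!a5 && !a1 || a1 && !a5)
= a1 && !a5

a1 && !a5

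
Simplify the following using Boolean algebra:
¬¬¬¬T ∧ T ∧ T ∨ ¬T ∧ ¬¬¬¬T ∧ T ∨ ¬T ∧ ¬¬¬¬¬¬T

T

¬¬¬¬T ∧ T ∧ T ∨ ¬T ∧ ¬¬¬¬T ∧ T ∨ ¬T ∧ ¬¬¬¬¬¬T
= ¬¬¬¬T ∧ T ∨ ¬T ∧ ¬¬¬¬¬¬T
= ¬¬¬¬T ∧ T ∨ ¬T ∧ ¬¬¬¬T
= ¬¬¬¬T
= ¬¬T
= T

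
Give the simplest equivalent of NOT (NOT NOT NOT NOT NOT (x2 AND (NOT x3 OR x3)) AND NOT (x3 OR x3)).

NOT (NOT NOT NOT NOT NOT (x2 AND (NOT x3 OR x3)) AND NOT (x3 OR x3))
= NOT (NOT NOT NOT (x2 AND (NOT x3 OR x3)) AND NOT (x3 OR x3))   (double negation)
= NOT NOT (x2 AND (NOT x3 OR x3)) OR x3 OR x3   (De Morgan)
= NOT NOT x2 OR x3 OR x3   (complement / identity)
= NOT NOT x2 OR x3   (idempotence)
= x2 OR x3   (double negation)

x2 OR x3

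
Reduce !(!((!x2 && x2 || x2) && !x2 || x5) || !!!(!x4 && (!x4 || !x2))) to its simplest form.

!(!((!x2 && x2 || x2) && !x2 || x5) || !!!(!x4 && (!x4 || !x2)))
= !(!(x2 && !x2 || x5) || !!!(!x4 && (!x4 || !x2)))
= !(!(x2 && !x2 || x5) || !!!!x4)
= !(!x5 || !!!!x4)
= x5 && !!!x4
= x5 && !x4

x5 && !x4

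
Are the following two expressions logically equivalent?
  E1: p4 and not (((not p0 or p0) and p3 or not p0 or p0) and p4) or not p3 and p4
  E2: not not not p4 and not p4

E1: p4 and not (((not p0 or p0) and p3 or not p0 or p0) and p4) or not p3 and p4
    = p4 and not ((not p0 or p0) and p4) or not p3 and p4   (absorption)
    = p4 and not p4 or not p3 and p4   (complement / identity)
    = not p3 and p4   (complement / identity)
E2: not not not p4 and not p4
    = not p4 and not p4   (double negation)
    = not p4   (idempotence)
These differ: at p0=0, p3=0, p4=0, E1 = 0 but E2 = 1.

No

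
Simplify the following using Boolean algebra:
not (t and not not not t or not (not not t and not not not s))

not (t and not not not t or not (not not t and not not not s))
= not (t and not t or not (not not t and not not not s))   [double negation]
= not not (not not t and not not not s)   [complement / identity]
= not (not t or not not s)   [De Morgan]
= t and not s   [De Morgan]

t and not s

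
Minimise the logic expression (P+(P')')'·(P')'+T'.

(P+(P')')'·(P')'+T'
= (P+P)'·(P')'+T'
= P'·(P')'+T'
= P'·P+T'
= T'

T'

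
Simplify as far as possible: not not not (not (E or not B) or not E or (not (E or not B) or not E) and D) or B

E or B

not not not (not (E or not B) or not E or (not (E or not B) or not E) and D) or B
= not not not (not (E or not B) or not E) or B   — absorption
= not not ((E or not B) and E) or B   — De Morgan
= not not E or B   — absorption
= E or B   — double negation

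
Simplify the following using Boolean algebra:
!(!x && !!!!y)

!(!x && !!!!y)
= x || !!!y   [De Morgan]
= x || !y   [double negation]

x || !y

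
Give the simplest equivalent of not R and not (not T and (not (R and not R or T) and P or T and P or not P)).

not R and not (not T and (not (R and not R or T) and P or T and P or not P))
= not R and not (not T and (not T and P or T and P or not P))
= not R and not (not T and (P or not P))
= not R and not not T
= not R and T

not R and T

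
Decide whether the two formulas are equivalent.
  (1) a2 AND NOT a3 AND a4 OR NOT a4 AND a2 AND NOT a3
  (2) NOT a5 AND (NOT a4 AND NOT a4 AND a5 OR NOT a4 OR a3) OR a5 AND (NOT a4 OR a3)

No

E1: a2 AND NOT a3 AND a4 OR NOT a4 AND a2 AND NOT a3
    = a2 AND NOT a3   — distribution
E2: NOT a5 AND (NOT a4 AND NOT a4 AND a5 OR NOT a4 OR a3) OR a5 AND (NOT a4 OR a3)
    = NOT a5 AND (NOT a4 AND a5 OR NOT a4 OR a3) OR a5 AND (NOT a4 OR a3)   — idempotence
    = NOT a5 AND (NOT a4 OR a3) OR a5 AND (NOT a4 OR a3)   — absorption
    = NOT a4 OR a3   — distribution
These differ: at a2=1, a3=1, a4=0, a5=0, E1 = 0 but E2 = 1.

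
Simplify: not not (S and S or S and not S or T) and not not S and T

S and T

not not (S and S or S and not S or T) and not not S and T
= (S and S or S and not S or T) and not not S and T   — double negation
= (S or T) and not not S and T   — distribution
= (S or T) and S and T   — double negation
= S and T   — absorption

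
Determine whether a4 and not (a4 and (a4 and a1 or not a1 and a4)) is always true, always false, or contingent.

a4 and not (a4 and (a4 and a1 or not a1 and a4))
= a4 and not (a4 and a4 and (a1 or not a1))   (distribution)
= a4 and not (a4 and a4)   (complement / identity)
= a4 and not a4   (idempotence)
= False   (complement)

always false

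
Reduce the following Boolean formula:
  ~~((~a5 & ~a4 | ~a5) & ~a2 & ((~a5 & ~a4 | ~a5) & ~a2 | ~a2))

~a5 & ~a2

~~((~a5 & ~a4 | ~a5) & ~a2 & ((~a5 & ~a4 | ~a5) & ~a2 | ~a2))
= ~~((~a5 & ~a4 | ~a5) & ~a2)
= ~~(~a5 & ~a2)
= ~a5 & ~a2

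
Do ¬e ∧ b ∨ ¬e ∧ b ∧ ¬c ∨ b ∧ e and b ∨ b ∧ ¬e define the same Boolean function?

E1: ¬e ∧ b ∨ ¬e ∧ b ∧ ¬c ∨ b ∧ e
    = ¬e ∧ b ∨ b ∧ e
    = b
E2: b ∨ b ∧ ¬e
    = b
Both reduce to b, so they are equivalent.

Yes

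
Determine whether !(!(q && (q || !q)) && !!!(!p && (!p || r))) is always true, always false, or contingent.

contingent

!(!(q && (q || !q)) && !!!(!p && (!p || r)))
= !(!q && !!!(!p && (!p || r)))   [complement / identity]
= q || !!(!p && (!p || r))   [De Morgan]
= q || !p && (!p || r)   [double negation]
= q || !p   [absorption]
This depends on p, q, so it is not a constant.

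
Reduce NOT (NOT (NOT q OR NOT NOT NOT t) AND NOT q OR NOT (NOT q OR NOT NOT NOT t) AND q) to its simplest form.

NOT (NOT (NOT q OR NOT NOT NOT t) AND NOT q OR NOT (NOT q OR NOT NOT NOT t) AND q)
= NOT NOT (NOT q OR NOT NOT NOT t)   (distribution)
= NOT q OR NOT NOT NOT t   (double negation)
= NOT q OR NOT t   (double negation)

NOT q OR NOT t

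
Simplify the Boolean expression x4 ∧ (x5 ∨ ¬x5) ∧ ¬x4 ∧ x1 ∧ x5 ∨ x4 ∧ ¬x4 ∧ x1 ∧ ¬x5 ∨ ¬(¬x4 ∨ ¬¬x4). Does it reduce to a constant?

x4 ∧ (x5 ∨ ¬x5) ∧ ¬x4 ∧ x1 ∧ x5 ∨ x4 ∧ ¬x4 ∧ x1 ∧ ¬x5 ∨ ¬(¬x4 ∨ ¬¬x4)
= x4 ∧ ¬x4 ∧ x1 ∧ x5 ∨ x4 ∧ ¬x4 ∧ x1 ∧ ¬x5 ∨ ¬(¬x4 ∨ ¬¬x4)
= x4 ∧ ¬x4 ∧ x1 ∨ ¬(¬x4 ∨ ¬¬x4)
= x4 ∧ ¬x4 ∧ x1 ∨ x4 ∧ ¬x4
= x4 ∧ ¬x4
= False

False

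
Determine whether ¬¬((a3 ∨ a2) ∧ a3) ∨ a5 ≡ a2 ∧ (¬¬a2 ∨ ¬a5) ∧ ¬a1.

No

E1: ¬¬((a3 ∨ a2) ∧ a3) ∨ a5
    = ¬¬a3 ∨ a5   (absorption)
    = a3 ∨ a5   (double negation)
E2: a2 ∧ (¬¬a2 ∨ ¬a5) ∧ ¬a1
    = a2 ∧ (a2 ∨ ¬a5) ∧ ¬a1   (double negation)
    = a2 ∧ ¬a1   (absorption)
These differ: at a1=1, a2=0, a3=1, a5=1, E1 = 1 but E2 = 0.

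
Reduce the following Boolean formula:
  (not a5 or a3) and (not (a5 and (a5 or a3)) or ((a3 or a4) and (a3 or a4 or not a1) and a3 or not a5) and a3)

(not a5 or a3) and (not (a5 and (a5 or a3)) or ((a3 or a4) and (a3 or a4 or not a1) and a3 or not a5) and a3)
= (not a5 or a3) and (not (a5 and (a5 or a3)) or ((a3 or a4) and a3 or not a5) and a3)   [absorption]
= (not a5 or a3) and (not a5 or ((a3 or a4) and a3 or not a5) and a3)   [absorption]
= (not a5 or a3) and (not a5 or (a3 or not a5) and a3)   [absorption]
= (not a5 or a3) and (not a5 or a3)   [absorption]
= not a5 or a3   [idempotence]

not a5 or a3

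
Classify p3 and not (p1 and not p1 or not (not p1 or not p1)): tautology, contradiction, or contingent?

contingent

p3 and not (p1 and not p1 or not (not p1 or not p1))
= p3 and not (p1 and not p1 or p1 and p1)
= p3 and not p1
This depends on p1, p3, so it is not a constant.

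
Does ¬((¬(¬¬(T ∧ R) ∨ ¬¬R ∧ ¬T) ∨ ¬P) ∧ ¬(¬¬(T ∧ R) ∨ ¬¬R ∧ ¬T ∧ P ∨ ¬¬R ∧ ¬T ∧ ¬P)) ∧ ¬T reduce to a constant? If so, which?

¬((¬(¬¬(T ∧ R) ∨ ¬¬R ∧ ¬T) ∨ ¬P) ∧ ¬(¬¬(T ∧ R) ∨ ¬¬R ∧ ¬T ∧ P ∨ ¬¬R ∧ ¬T ∧ ¬P)) ∧ ¬T
= ¬((¬(¬¬(T ∧ R) ∨ ¬¬R ∧ ¬T) ∨ ¬P) ∧ ¬(¬¬(T ∧ R) ∨ ¬¬R ∧ ¬T)) ∧ ¬T
= ¬¬(¬¬(T ∧ R) ∨ ¬¬R ∧ ¬T) ∧ ¬T
= ¬¬(¬¬(T ∧ R) ∨ R ∧ ¬T) ∧ ¬T
= ¬¬(T ∧ R ∨ R ∧ ¬T) ∧ ¬T
= (T ∧ R ∨ R ∧ ¬T) ∧ ¬T
= R ∧ ¬T
This depends on R, T, so it is not a constant.

no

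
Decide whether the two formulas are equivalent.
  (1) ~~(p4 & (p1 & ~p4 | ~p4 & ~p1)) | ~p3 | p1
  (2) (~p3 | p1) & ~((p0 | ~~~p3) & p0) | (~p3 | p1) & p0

Yes

E1: ~~(p4 & (p1 & ~p4 | ~p4 & ~p1)) | ~p3 | p1
    = ~~(p4 & ~p4) | ~p3 | p1
    = p4 & ~p4 | ~p3 | p1
    = ~p3 | p1
E2: (~p3 | p1) & ~((p0 | ~~~p3) & p0) | (~p3 | p1) & p0
    = (~p3 | p1) & ~((p0 | ~p3) & p0) | (~p3 | p1) & p0
    = (~p3 | p1) & ~p0 | (~p3 | p1) & p0
    = ~p3 | p1
Both reduce to ~p3 | p1, so they are equivalent.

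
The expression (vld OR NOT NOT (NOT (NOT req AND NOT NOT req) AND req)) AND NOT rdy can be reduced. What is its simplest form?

(vld OR req) AND NOT rdy

(vld OR NOT NOT (NOT (NOT req AND NOT NOT req) AND req)) AND NOT rdy
= (vld OR NOT NOT ((req OR NOT req) AND req)) AND NOT rdy   [De Morgan]
= (vld OR (req OR NOT req) AND req) AND NOT rdy   [double negation]
= (vld OR req) AND NOT rdy   [complement / identity]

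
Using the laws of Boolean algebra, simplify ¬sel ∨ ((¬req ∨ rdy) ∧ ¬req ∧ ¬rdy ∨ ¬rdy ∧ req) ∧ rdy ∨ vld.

¬sel ∨ vld

¬sel ∨ ((¬req ∨ rdy) ∧ ¬req ∧ ¬rdy ∨ ¬rdy ∧ req) ∧ rdy ∨ vld
= ¬sel ∨ (¬req ∧ ¬rdy ∨ ¬rdy ∧ req) ∧ rdy ∨ vld   [absorption]
= ¬sel ∨ ¬rdy ∧ rdy ∨ vld   [distribution]
= ¬sel ∨ vld   [complement / identity]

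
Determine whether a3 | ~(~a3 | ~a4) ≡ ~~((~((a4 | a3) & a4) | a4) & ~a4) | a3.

E1: a3 | ~(~a3 | ~a4)
    = a3 | a3 & a4   [De Morgan]
    = a3   [absorption]
E2: ~~((~((a4 | a3) & a4) | a4) & ~a4) | a3
    = ~~((~a4 | a4) & ~a4) | a3   [absorption]
    = ~~~a4 | a3   [complement / identity]
    = ~a4 | a3   [double negation]
These differ: at a3=0, a4=0, E1 = 0 but E2 = 1.

No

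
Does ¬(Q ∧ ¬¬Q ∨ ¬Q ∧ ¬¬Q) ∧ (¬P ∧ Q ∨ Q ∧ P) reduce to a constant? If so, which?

¬(Q ∧ ¬¬Q ∨ ¬Q ∧ ¬¬Q) ∧ (¬P ∧ Q ∨ Q ∧ P)
= ¬¬¬Q ∧ (¬P ∧ Q ∨ Q ∧ P)
= ¬Q ∧ (¬P ∧ Q ∨ Q ∧ P)
= ¬Q ∧ Q
= False

yes, False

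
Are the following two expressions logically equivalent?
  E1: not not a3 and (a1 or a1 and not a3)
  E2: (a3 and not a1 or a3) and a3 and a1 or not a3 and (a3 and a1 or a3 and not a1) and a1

Yes

E1: not not a3 and (a1 or a1 and not a3)
    = a3 and (a1 or a1 and not a3)
    = a3 and a1
E2: (a3 and not a1 or a3) and a3 and a1 or not a3 and (a3 and a1 or a3 and not a1) and a1
    = a3 and a3 and a1 or not a3 and (a3 and a1 or a3 and not a1) and a1
    = a3 and a3 and a1 or not a3 and a3 and a1
    = a3 and a1
Both reduce to a3 and a1, so they are equivalent.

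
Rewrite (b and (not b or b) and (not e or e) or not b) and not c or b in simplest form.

not c or b

(b and (not b or b) and (not e or e) or not b) and not c or b
= (b and (not e or e) or not b) and not c or b
= (b or not b) and not c or b
= not c or b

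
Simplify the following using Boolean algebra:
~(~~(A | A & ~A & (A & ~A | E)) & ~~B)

~(~~(A | A & ~A & (A & ~A | E)) & ~~B)
= ~(~~(A | A & ~A) & ~~B)   — absorption
= ~(~~A & ~~B)   — complement / identity
= ~A | ~B   — De Morgan

~A | ~B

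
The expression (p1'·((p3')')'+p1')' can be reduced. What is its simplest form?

p1

(p1'·((p3')')'+p1')'
= (p1'·p3'+p1')'
= (p1')'
= p1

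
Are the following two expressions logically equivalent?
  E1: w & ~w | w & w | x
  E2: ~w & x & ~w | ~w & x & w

E1: w & ~w | w & w | x
    = w | x   — distribution
E2: ~w & x & ~w | ~w & x & w
    = ~w & x   — distribution
These differ: at w=1, x=0, E1 = 1 but E2 = 0.

No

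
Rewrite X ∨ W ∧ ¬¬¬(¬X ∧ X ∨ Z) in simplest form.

X ∨ W ∧ ¬¬¬(¬X ∧ X ∨ Z)
= X ∨ W ∧ ¬(¬X ∧ X ∨ Z)   (double negation)
= X ∨ W ∧ ¬Z   (complement / identity)

X ∨ W ∧ ¬Z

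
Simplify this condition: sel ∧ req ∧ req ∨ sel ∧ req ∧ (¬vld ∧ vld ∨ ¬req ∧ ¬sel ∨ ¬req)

sel ∧ req

sel ∧ req ∧ req ∨ sel ∧ req ∧ (¬vld ∧ vld ∨ ¬req ∧ ¬sel ∨ ¬req)
= sel ∧ req ∧ req ∨ sel ∧ req ∧ (¬req ∧ ¬sel ∨ ¬req)   (complement / identity)
= sel ∧ req ∧ req ∨ sel ∧ req ∧ ¬req   (absorption)
= sel ∧ req   (distribution)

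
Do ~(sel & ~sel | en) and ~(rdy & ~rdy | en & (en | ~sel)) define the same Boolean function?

Yes

E1: ~(sel & ~sel | en)
    = ~en   (complement / identity)
E2: ~(rdy & ~rdy | en & (en | ~sel))
    = ~(rdy & ~rdy | en)   (absorption)
    = ~en   (complement / identity)
Both reduce to ~en, so they are equivalent.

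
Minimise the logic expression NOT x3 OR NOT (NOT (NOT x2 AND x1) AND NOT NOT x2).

NOT x3 OR NOT (NOT (NOT x2 AND x1) AND NOT NOT x2)
= NOT x3 OR NOT x2 AND x1 OR NOT x2   (De Morgan)
= NOT x3 OR NOT x2   (absorption)

NOT x3 OR NOT x2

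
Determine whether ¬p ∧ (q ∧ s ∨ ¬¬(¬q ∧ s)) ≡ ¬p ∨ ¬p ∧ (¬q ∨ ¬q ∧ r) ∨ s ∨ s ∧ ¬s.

E1: ¬p ∧ (q ∧ s ∨ ¬¬(¬q ∧ s))
    = ¬p ∧ (q ∧ s ∨ ¬q ∧ s)
    = ¬p ∧ s
E2: ¬p ∨ ¬p ∧ (¬q ∨ ¬q ∧ r) ∨ s ∨ s ∧ ¬s
    = ¬p ∨ ¬p ∧ (¬q ∨ ¬q ∧ r) ∨ s
    = ¬p ∨ ¬p ∧ ¬q ∨ s
    = ¬p ∨ s
These differ: at p=1, q=0, r=1, s=1, E1 = 0 but E2 = 1.

No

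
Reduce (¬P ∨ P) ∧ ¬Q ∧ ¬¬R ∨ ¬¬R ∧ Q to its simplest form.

R

(¬P ∨ P) ∧ ¬Q ∧ ¬¬R ∨ ¬¬R ∧ Q
= ¬Q ∧ ¬¬R ∨ ¬¬R ∧ Q   — complement / identity
= ¬¬R   — distribution
= R   — double negation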